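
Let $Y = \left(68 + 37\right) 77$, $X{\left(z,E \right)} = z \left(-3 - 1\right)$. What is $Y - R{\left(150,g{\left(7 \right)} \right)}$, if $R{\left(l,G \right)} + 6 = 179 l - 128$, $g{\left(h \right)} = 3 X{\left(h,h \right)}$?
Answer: $-18631$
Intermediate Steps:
$X{\left(z,E \right)} = - 4 z$ ($X{\left(z,E \right)} = z \left(-4\right) = - 4 z$)
$g{\left(h \right)} = - 12 h$ ($g{\left(h \right)} = 3 \left(- 4 h\right) = - 12 h$)
$R{\left(l,G \right)} = -134 + 179 l$ ($R{\left(l,G \right)} = -6 + \left(179 l - 128\right) = -6 + \left(-128 + 179 l\right) = -134 + 179 l$)
$Y = 8085$ ($Y = 105 \cdot 77 = 8085$)
$Y - R{\left(150,g{\left(7 \right)} \right)} = 8085 - \left(-134 + 179 \cdot 150\right) = 8085 - \left(-134 + 26850\right) = 8085 - 26716 = -18631$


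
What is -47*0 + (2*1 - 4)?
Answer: -2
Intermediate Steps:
-47*0 + (2*1 - 4) = 0 + (2 - 4) = 0 - 2 = -2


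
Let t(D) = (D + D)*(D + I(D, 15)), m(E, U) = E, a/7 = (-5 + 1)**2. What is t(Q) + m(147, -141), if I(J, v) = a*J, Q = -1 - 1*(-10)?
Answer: 18453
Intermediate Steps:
a = 112 (a = 7*(-5 + 1)**2 = 7*(-4)**2 = 7*16 = 112)
Q = 9 (Q = -1 + 10 = 9)
I(J, v) = 112*J
t(D) = 226*D**2 (t(D) = (D + D)*(D + 112*D) = (2*D)*(113*D) = 226*D**2)
t(Q) + m(147, -141) = 226*9**2 + 147 = 226*81 + 147 = 18306 + 147 = 18453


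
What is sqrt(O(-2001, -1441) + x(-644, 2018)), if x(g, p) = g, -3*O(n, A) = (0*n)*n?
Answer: 2*I*sqrt(161) ≈ 25.377*I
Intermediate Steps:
O(n, A) = 0 (O(n, A) = -0*n*n/3 = -0*n = -1/3*0 = 0)
sqrt(O(-2001, -1441) + x(-644, 2018)) = sqrt(0 - 644) = sqrt(-644) = 2*I*sqrt(161)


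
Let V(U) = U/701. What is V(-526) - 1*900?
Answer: -631426/701 ≈ -900.75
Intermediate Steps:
V(U) = U/701 (V(U) = U*(1/701) = U/701)
V(-526) - 1*900 = (1/701)*(-526) - 1*900 = -526/701 - 900 = -631426/701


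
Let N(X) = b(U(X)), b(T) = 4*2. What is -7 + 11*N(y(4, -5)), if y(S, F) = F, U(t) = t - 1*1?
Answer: 81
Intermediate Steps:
U(t) = -1 + t (U(t) = t - 1 = -1 + t)
b(T) = 8
N(X) = 8
-7 + 11*N(y(4, -5)) = -7 + 11*8 = -7 + 88 = 81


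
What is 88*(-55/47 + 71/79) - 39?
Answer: -233511/3713 ≈ -62.890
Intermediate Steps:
88*(-55/47 + 71/79) - 39 = 88*(-1008/3713) - 39 = -88704/3713 - 39 = -233511/3713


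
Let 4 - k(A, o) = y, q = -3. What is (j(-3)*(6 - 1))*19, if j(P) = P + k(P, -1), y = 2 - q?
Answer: -380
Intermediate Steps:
y = 5 (y = 2 - 1*(-3) = 2 + 3 = 5)
k(A, o) = -1 (k(A, o) = 4 - 1*5 = 4 - 5 = -1)
j(P) = -1 + P (j(P) = P - 1 = -1 + P)
(j(-3)*(6 - 1))*19 = ((-1 - 3)*(6 - 1))*19 = -4*5*19 = -20*19 = -380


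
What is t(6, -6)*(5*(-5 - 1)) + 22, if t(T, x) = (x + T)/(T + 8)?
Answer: 22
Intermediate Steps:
t(T, x) = (T + x)/(8 + T)
t(6, -6)*(5*(-5 - 1)) + 22 = ((6 - 6)/(8 + 6))*(5*(-5 - 1)) + 22 = (0/14)*(5*(-6)) + 22 = ((1/14)*0)*(-30) + 22 = 0*(-30) + 22 = 0 + 22 = 22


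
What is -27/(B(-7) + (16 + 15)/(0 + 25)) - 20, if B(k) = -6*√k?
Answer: -3190145/158461 - 101250*I*√7/158461 ≈ -20.132 - 1.6905*I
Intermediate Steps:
-27/(B(-7) + (16 + 15)/(0 + 25)) - 20 = -27/(-6*I*√7 + (16 + 15)/(0 + 25)) - 20 = -27/(-6*I*√7 + 31/25) - 20 = -27/(31/25 - 6*I*√7) - 20 = -20 - 27/(31/25 - 6*I*√7)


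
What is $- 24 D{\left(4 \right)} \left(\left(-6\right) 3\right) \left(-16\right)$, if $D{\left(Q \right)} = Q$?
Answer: $-27648$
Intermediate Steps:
$- 24 D{\left(4 \right)} \left(\left(-6\right) 3\right) \left(-16\right) = - 24 \cdot 4 \left(\left(-6\right) 3\right) \left(-16\right) = - 24 \cdot 4 \left(-18\right) \left(-16\right) = - 24 \left(\left(-72\right) \left(-16\right)\right) = \left(-24\right) 1152 = -27648$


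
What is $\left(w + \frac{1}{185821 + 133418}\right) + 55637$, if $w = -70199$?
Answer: $- \frac{4648758317}{319239} \approx -14562.0$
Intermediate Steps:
$\left(w + \frac{1}{185821 + 133418}\right) + 55637 = \left(-70199 + \frac{1}{185821 + 133418}\right) + 55637 = \left(-70199 + \frac{1}{319239}\right) + 55637 = - \frac{22410258560}{319239} + 55637 = - \frac{4648758317}{319239}$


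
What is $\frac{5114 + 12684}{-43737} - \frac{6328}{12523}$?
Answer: $- \frac{71378870}{78245493} \approx -0.91224$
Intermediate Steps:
$\frac{5114 + 12684}{-43737} - \frac{6328}{12523} = 17798 \left(- \frac{1}{43737}\right) - \frac{904}{1789} = - \frac{17798}{43737} - \frac{904}{1789} = - \frac{71378870}{78245493}$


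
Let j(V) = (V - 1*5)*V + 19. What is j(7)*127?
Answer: 4191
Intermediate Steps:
j(V) = 19 + V*(-5 + V) (j(V) = (V - 5)*V + 19 = (-5 + V)*V + 19 = V*(-5 + V) + 19 = 19 + V*(-5 + V))
j(7)*127 = (19 + 7**2 - 5*7)*127 = (19 + 49 - 35)*127 = 33*127 = 4191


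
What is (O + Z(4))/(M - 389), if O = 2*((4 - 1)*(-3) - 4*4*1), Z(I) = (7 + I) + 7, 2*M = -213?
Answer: 64/991 ≈ 0.064581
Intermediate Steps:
M = -213/2 (M = (½)*(-213) = -213/2 ≈ -106.50)
Z(I) = 14 + I
O = -50 (O = 2*(3*(-3) - 16*1) = 2*(-9 - 16) = 2*(-25) = -50)
(O + Z(4))/(M - 389) = (-50 + (14 + 4))/(-213/2 - 389) = (-50 + 18)/(-991/2) = -32*(-2/991) = 64/991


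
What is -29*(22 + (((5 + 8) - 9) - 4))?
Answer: -638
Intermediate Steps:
-29*(22 + (((5 + 8) - 9) - 4)) = -29*(22 + ((13 - 9) - 4)) = -29*(22 + (4 - 4)) = -29*(22 + 0) = -29*22 = -638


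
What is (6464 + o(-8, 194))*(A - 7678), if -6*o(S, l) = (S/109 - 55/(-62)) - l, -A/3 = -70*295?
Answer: 3573917369600/10137 ≈ 3.5256e+8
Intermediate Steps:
A = 61950 (A = -(-210)*295 = -3*(-20650) = 61950)
o(S, l) = -55/372 - S/654 + l/6 (o(S, l) = -((S/109 - 55/(-62)) - l)/6 = -((S*(1/109) - 55*(-1/62)) - l)/6 = -((S/109 + 55/62) - l)/6 = -((55/62 + S/109) - l)/6 = -(55/62 - l + S/109)/6 = -55/372 - S/654 + l/6)
(6464 + o(-8, 194))*(A - 7678) = (6464 + (-55/372 - 1/654*(-8) + (1/6)*194))*(61950 - 7678) = (6464 + (-55/372 + 4/327 + 97/3))*54272 = (6464 + 1305553/40548)*54272 = (263407825/40548)*54272 = 3573917369600/10137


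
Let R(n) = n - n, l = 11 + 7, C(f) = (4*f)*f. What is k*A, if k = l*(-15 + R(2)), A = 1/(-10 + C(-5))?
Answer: -3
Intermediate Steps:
C(f) = 4*f**2
l = 18
R(n) = 0
A = 1/90 (A = 1/(-10 + 4*(-5)**2) = 1/(-10 + 4*25) = 1/(-10 + 100) = 1/90 ≈ 0.011111)
k = -270 (k = 18*(-15 + 0) = 18*(-15) = -270)
k*A = -270*1/90 = -3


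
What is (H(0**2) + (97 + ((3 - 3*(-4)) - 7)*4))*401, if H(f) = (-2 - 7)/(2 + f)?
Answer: 99849/2 ≈ 49925.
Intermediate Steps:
H(f) = -9/(2 + f)
(H(0**2) + (97 + ((3 - 3*(-4)) - 7)*4))*401 = (-9/(2 + 0**2) + (97 + ((3 - 3*(-4)) - 7)*4))*401 = (-9/(2 + 0) + (97 + ((3 + 12) - 7)*4))*401 = (-9/2 + (97 + (15 - 7)*4))*401 = (-9*1/2 + (97 + 8*4))*401 = (-9/2 + (97 + 32))*401 = (-9/2 + 129)*401 = (249/2)*401 = 99849/2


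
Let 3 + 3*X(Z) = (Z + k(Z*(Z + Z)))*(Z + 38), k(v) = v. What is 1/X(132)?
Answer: 1/1982199 ≈ 5.0449e-7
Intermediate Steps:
X(Z) = -1 + (38 + Z)*(Z + 2*Z**2)/3 (X(Z) = -1 + ((Z + Z*(Z + Z))*(Z + 38))/3 = -1 + ((Z + Z*(2*Z))*(38 + Z))/3 = -1 + ((Z + 2*Z**2)*(38 + Z))/3 = -1 + ((38 + Z)*(Z + 2*Z**2))/3 = -1 + (38 + Z)*(Z + 2*Z**2)/3)
1/X(132) = 1/(-1 + (2/3)*132**3 + (38/3)*132 + (77/3)*132**2) = 1/(-1 + (2/3)*2299968 + 1672 + (77/3)*17424) = 1/(-1 + 1533312 + 1672 + 447216) = 1/1982199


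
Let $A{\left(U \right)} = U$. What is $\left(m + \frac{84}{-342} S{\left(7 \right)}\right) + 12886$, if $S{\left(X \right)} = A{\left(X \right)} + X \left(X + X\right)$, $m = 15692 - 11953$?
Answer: $\frac{315385}{19} \approx 16599.0$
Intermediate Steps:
$m = 3739$
$S{\left(X \right)} = X + 2 X^{2}$ ($S{\left(X \right)} = X + X \left(X + X\right) = X + X 2 X = X + 2 X^{2}$)
$\left(m + \frac{84}{-342} S{\left(7 \right)}\right) + 12886 = \left(3739 + \frac{84}{-342} \cdot 7 \left(1 + 2 \cdot 7\right)\right) + 12886 = \left(3739 + 84 \left(- \frac{1}{342}\right) 7 \left(1 + 14\right)\right) + 12886 = \left(3739 - \frac{14 \cdot 7 \cdot 15}{57}\right) + 12886 = \left(3739 - \frac{490}{19}\right) + 12886 = \frac{70551}{19} + 12886 = \frac{315385}{19}$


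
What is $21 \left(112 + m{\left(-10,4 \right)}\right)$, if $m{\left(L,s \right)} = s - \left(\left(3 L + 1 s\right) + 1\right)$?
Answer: $2961$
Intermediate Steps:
$m{\left(L,s \right)} = -1 - 3 L$ ($m{\left(L,s \right)} = s - \left(\left(3 L + s\right) + 1\right) = s - \left(\left(s + 3 L\right) + 1\right) = s - \left(1 + s + 3 L\right) = -1 - 3 L$)
$21 \left(112 + m{\left(-10,4 \right)}\right) = 21 \left(112 - -29\right) = 21 \left(112 + \left(-1 + 30\right)\right) = 21 \left(112 + 29\right) = 21 \cdot 141 = 2961$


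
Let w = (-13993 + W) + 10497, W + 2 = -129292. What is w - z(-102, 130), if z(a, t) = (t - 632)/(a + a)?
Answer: -13544831/102 ≈ -1.3279e+5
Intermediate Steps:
W = -129294 (W = -2 - 129292 = -129294)
w = -132790 (w = (-13993 - 129294) + 10497 = -143287 + 10497 = -132790)
z(a, t) = (-632 + t)/(2*a) (z(a, t) = (-632 + t)/((2*a)) = (-632 + t)*(1/(2*a)) = (-632 + t)/(2*a))
w - z(-102, 130) = -132790 - (-632 + 130)/(2*(-102)) = -132790 - (-1)*(-502)/(2*102) = -132790 - 1*251/102 = -132790 - 251/102 = -13544831/102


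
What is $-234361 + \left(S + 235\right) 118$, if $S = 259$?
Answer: $-176069$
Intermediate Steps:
$-234361 + \left(S + 235\right) 118 = -234361 + \left(259 + 235\right) 118 = -234361 + 494 \cdot 118 = -234361 + 58292 = -176069$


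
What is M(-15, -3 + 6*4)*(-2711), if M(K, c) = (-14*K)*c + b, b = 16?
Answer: -11998886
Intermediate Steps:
M(K, c) = 16 - 14*K*c (M(K, c) = (-14*K)*c + 16 = -14*K*c + 16 = 16 - 14*K*c)
M(-15, -3 + 6*4)*(-2711) = (16 - 14*(-15)*(-3 + 6*4))*(-2711) = (16 - 14*(-15)*(-3 + 24))*(-2711) = (16 - 14*(-15)*21)*(-2711) = (16 + 4410)*(-2711) = 4426*(-2711) = -11998886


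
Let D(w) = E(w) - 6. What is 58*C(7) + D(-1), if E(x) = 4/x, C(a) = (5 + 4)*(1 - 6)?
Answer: -2620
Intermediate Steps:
C(a) = -45 (C(a) = 9*(-5) = -45)
D(w) = -6 + 4/w (D(w) = 4/w - 6 = -6 + 4/w)
58*C(7) + D(-1) = 58*(-45) + (-6 + 4/(-1)) = -2610 + (-6 + 4*(-1)) = -2610 + (-6 - 4) = -2610 - 10 = -2620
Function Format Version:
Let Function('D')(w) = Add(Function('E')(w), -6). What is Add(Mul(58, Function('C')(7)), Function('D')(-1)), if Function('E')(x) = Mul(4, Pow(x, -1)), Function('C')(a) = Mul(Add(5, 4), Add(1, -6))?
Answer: -2620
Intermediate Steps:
Function('C')(a) = -45 (Function('C')(a) = Mul(9, -5) = -45)
Function('D')(w) = Add(-6, Mul(4, Pow(w, -1))) (Function('D')(w) = Add(Mul(4, Pow(w, -1)), -6) = Add(-6, Mul(4, Pow(w, -1))))
Add(Mul(58, Function('C')(7)), Function('D')(-1)) = Add(Mul(58, -45), Add(-6, Mul(4, Pow(-1, -1)))) = Add(-2610, Add(-6, Mul(4, -1))) = Add(-2610, Add(-6, -4)) = Add(-2610, -10) = -2620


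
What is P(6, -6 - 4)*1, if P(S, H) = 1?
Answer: 1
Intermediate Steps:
P(6, -6 - 4)*1 = 1*1 = 1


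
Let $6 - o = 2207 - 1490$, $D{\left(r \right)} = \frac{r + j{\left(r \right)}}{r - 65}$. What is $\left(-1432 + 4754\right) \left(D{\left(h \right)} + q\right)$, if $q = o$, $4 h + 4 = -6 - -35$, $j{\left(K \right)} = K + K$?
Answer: $- \frac{111061104}{47} \approx -2.363 \cdot 10^{6}$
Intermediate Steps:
$j{\left(K \right)} = 2 K$
$h = \frac{25}{4}$ ($h = -1 + \frac{-6 - -35}{4} = -1 + \frac{-6 + 35}{4} = -1 + \frac{1}{4} \cdot 29 = -1 + \frac{29}{4} = \frac{25}{4} \approx 6.25$)
$D{\left(r \right)} = \frac{3 r}{-65 + r}$ ($D{\left(r \right)} = \frac{r + 2 r}{r - 65} = \frac{3 r}{-65 + r}$)
$o = -711$ ($o = 6 - \left(2207 - 1490\right) = 6 - 717 = -711$)
$q = -711$
$\left(-1432 + 4754\right) \left(D{\left(h \right)} + q\right) = \left(-1432 + 4754\right) \left(3 \cdot \frac{25}{4} \frac{1}{-65 + \frac{25}{4}} - 711\right) = 3322 \left(3 \cdot \frac{25}{4} \frac{1}{- \frac{235}{4}} - 711\right) = 3322 \left(3 \cdot \frac{25}{4} \left(- \frac{4}{235}\right) - 711\right) = 3322 \left(- \frac{15}{47} - 711\right) = 3322 \left(- \frac{33432}{47}\right) = - \frac{111061104}{47}$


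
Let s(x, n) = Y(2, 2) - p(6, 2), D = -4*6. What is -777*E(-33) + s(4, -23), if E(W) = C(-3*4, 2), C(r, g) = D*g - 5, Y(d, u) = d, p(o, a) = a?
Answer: 41181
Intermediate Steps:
D = -24
s(x, n) = 0 (s(x, n) = 2 - 1*2 = 2 - 2 = 0)
C(r, g) = -5 - 24*g (C(r, g) = -24*g - 5 = -5 - 24*g)
E(W) = -53 (E(W) = -5 - 24*2 = -5 - 48 = -53)
-777*E(-33) + s(4, -23) = -777*(-53) + 0 = 41181 + 0 = 41181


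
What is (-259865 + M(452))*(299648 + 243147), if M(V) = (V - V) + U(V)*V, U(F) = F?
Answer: -30158232995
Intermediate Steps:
M(V) = V² (M(V) = (V - V) + V*V = 0 + V² = V²)
(-259865 + M(452))*(299648 + 243147) = (-259865 + 452²)*(299648 + 243147) = (-259865 + 204304)*542795 = -55561*542795 = -30158232995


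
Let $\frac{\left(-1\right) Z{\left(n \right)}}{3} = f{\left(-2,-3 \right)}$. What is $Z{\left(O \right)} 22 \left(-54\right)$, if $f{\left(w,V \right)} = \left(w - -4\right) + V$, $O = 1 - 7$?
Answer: $-3564$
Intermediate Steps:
$O = -6$ ($O = 1 - 7 = -6$)
$f{\left(w,V \right)} = 4 + V + w$ ($f{\left(w,V \right)} = \left(w + 4\right) + V = \left(4 + w\right) + V = 4 + V + w$)
$Z{\left(n \right)} = 3$ ($Z{\left(n \right)} = - 3 \left(4 - 3 - 2\right) = \left(-3\right) \left(-1\right) = 3$)
$Z{\left(O \right)} 22 \left(-54\right) = 3 \cdot 22 \left(-54\right) = 66 \left(-54\right) = -3564$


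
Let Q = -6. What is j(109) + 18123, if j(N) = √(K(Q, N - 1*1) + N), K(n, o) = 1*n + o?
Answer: 18123 + √211 ≈ 18138.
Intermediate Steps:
K(n, o) = n + o
j(N) = √(-7 + 2*N) (j(N) = √((-6 + (N - 1*1)) + N) = √((-6 + (N - 1)) + N) = √((-6 + (-1 + N)) + N) = √((-7 + N) + N) = √(-7 + 2*N))
j(109) + 18123 = √(-7 + 2*109) + 18123 = √(-7 + 218) + 18123 = √211 + 18123 = 18123 + √211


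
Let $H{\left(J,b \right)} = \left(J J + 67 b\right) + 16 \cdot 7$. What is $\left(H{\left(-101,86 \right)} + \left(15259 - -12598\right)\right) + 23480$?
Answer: $67412$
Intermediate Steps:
$H{\left(J,b \right)} = 112 + J^{2} + 67 b$ ($H{\left(J,b \right)} = \left(J^{2} + 67 b\right) + 112 = 112 + J^{2} + 67 b$)
$\left(H{\left(-101,86 \right)} + \left(15259 - -12598\right)\right) + 23480 = \left(\left(112 + \left(-101\right)^{2} + 67 \cdot 86\right) + \left(15259 - -12598\right)\right) + 23480 = \left(\left(112 + 10201 + 5762\right) + \left(15259 + 12598\right)\right) + 23480 = \left(16075 + 27857\right) + 23480 = 43932 + 23480 = 67412$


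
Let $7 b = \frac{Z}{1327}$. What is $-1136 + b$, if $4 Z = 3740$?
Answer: $- \frac{10551369}{9289} \approx -1135.9$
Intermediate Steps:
$Z = 935$ ($Z = \frac{1}{4} \cdot 3740 = 935$)
$b = \frac{935}{9289}$ ($b = \frac{935 \cdot \frac{1}{1327}}{7} = \frac{1}{7} \cdot \frac{935}{1327} = \frac{935}{9289} \approx 0.10066$)
$-1136 + b = -1136 + \frac{935}{9289} = - \frac{10551369}{9289}$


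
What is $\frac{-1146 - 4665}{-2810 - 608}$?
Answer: $\frac{5811}{3418} \approx 1.7001$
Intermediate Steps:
$\frac{-1146 - 4665}{-2810 - 608} = \frac{-1146 - 4665}{-3418} = \left(-1146 - 4665\right) \left(- \frac{1}{3418}\right) = \left(-5811\right) \left(- \frac{1}{3418}\right) = \frac{5811}{3418}$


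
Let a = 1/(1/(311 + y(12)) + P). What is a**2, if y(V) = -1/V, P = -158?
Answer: 13920361/347493744196 ≈ 4.0059e-5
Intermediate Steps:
a = -3731/589486 (a = 1/(1/(311 - 1/12) - 158) = 1/(1/(3731/12) - 158) = 1/(12/3731 - 158) = 1/(-589486/3731) = -3731/589486 ≈ -0.0063292)
a**2 = (-3731/589486)**2 = 13920361/347493744196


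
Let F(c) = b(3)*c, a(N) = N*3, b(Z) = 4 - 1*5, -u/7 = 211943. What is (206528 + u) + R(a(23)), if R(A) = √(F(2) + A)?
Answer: -1277073 + √67 ≈ -1.2771e+6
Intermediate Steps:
u = -1483601 (u = -7*211943 = -1483601)
b(Z) = -1 (b(Z) = 4 - 5 = -1)
a(N) = 3*N
F(c) = -c
R(A) = √(-2 + A) (R(A) = √(-1*2 + A) = √(-2 + A))
(206528 + u) + R(a(23)) = (206528 - 1483601) + √(-2 + 3*23) = -1277073 + √(-2 + 69) = -1277073 + √67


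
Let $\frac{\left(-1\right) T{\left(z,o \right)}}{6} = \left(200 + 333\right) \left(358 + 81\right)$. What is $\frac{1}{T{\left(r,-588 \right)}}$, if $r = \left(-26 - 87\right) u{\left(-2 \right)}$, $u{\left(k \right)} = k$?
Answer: $- \frac{1}{1403922} \approx -7.1229 \cdot 10^{-7}$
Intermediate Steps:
$r = 226$ ($r = \left(-26 - 87\right) \left(-2\right) = \left(-113\right) \left(-2\right) = 226$)
$T{\left(z,o \right)} = -1403922$ ($T{\left(z,o \right)} = - 6 \left(200 + 333\right) \left(358 + 81\right) = - 6 \cdot 533 \cdot 439 = \left(-6\right) 233987 = -1403922$)
$\frac{1}{T{\left(r,-588 \right)}} = \frac{1}{-1403922} = - \frac{1}{1403922}$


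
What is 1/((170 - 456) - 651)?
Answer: -1/937 ≈ -0.0010672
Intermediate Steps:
1/((170 - 456) - 651) = 1/(-286 - 651) = 1/(-937) = -1/937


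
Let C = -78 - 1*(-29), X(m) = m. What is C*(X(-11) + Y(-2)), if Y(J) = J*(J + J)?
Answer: 147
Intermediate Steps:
Y(J) = 2*J² (Y(J) = J*(2*J) = 2*J²)
C = -49 (C = -78 + 29 = -49)
C*(X(-11) + Y(-2)) = -49*(-11 + 2*(-2)²) = -49*(-11 + 2*4) = -49*(-11 + 8) = -49*(-3) = 147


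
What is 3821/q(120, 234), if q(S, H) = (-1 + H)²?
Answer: 3821/54289 ≈ 0.070383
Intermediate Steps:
3821/q(120, 234) = 3821/((-1 + 234)²) = 3821/(233²) = 3821/54289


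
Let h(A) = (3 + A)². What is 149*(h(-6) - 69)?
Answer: -8940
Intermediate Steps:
149*(h(-6) - 69) = 149*((3 - 6)² - 69) = 149*((-3)² - 69) = 149*(9 - 69) = 149*(-60) = -8940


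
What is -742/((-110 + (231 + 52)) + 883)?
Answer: -371/528 ≈ -0.70265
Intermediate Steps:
-742/((-110 + (231 + 52)) + 883) = -742/((-110 + 283) + 883) = -742/(173 + 883) = -742/1056 = (1/1056)*(-742) = -371/528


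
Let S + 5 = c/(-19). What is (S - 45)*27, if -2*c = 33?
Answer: -50409/38 ≈ -1326.6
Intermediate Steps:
c = -33/2 (c = -1/2*33 = -33/2 ≈ -16.500)
S = -157/38 (S = -5 - 33/2/(-19) = -5 - 33/2*(-1/19) = -5 + 33/38 = -157/38 ≈ -4.1316)
(S - 45)*27 = (-157/38 - 45)*27 = -1867/38*27 = -50409/38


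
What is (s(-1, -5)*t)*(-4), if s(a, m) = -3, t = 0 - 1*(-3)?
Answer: 36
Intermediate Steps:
t = 3 (t = 0 + 3 = 3)
(s(-1, -5)*t)*(-4) = -3*3*(-4) = -9*(-4) = 36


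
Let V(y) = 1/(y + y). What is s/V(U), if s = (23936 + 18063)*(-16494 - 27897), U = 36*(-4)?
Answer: 536940751392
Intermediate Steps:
U = -144
s = -1864377609 (s = 41999*(-44391) = -1864377609)
V(y) = 1/(2*y)
s/V(U) = -1864377609/((1/2)/(-144)) = -1864377609/((1/2)*(-1/144)) = -1864377609/(-1/288) = -1864377609*(-288) = 536940751392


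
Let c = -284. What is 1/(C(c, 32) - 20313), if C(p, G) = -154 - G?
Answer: -1/20499 ≈ -4.8783e-5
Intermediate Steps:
1/(C(c, 32) - 20313) = 1/((-154 - 1*32) - 20313) = 1/((-154 - 32) - 20313) = 1/(-186 - 20313) = 1/(-20499) = -1/20499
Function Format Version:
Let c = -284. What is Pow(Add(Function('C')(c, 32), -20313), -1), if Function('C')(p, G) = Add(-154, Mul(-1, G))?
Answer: Rational(-1, 20499) ≈ -4.8783e-5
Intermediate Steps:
Pow(Add(Function('C')(c, 32), -20313), -1) = Pow(Add(Add(-154, Mul(-1, 32)), -20313), -1) = Pow(Add(Add(-154, -32), -20313), -1) = Pow(Add(-186, -20313), -1) = Pow(-20499, -1) = Rational(-1, 20499)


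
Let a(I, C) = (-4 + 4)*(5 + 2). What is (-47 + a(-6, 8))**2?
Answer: 2209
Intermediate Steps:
a(I, C) = 0 (a(I, C) = 0*7 = 0)
(-47 + a(-6, 8))**2 = (-47 + 0)**2 = (-47)**2 = 2209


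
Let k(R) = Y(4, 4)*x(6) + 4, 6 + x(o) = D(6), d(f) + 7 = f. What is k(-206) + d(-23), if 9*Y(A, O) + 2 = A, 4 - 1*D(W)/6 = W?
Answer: -30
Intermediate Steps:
D(W) = 24 - 6*W
d(f) = -7 + f
Y(A, O) = -2/9 + A/9
x(o) = -18 (x(o) = -6 + (24 - 6*6) = -6 + (24 - 36) = -6 - 12 = -18)
k(R) = 0 (k(R) = (-2/9 + (⅑)*4)*(-18) + 4 = (-2/9 + 4/9)*(-18) + 4 = (2/9)*(-18) + 4 = -4 + 4 = 0)
k(-206) + d(-23) = 0 + (-7 - 23) = 0 - 30 = -30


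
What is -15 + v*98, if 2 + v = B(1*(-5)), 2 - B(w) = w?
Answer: 475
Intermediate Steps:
B(w) = 2 - w
v = 5 (v = -2 + (2 - (-5)) = -2 + (2 - 1*(-5)) = -2 + (2 + 5) = -2 + 7 = 5)
-15 + v*98 = -15 + 5*98 = -15 + 490 = 475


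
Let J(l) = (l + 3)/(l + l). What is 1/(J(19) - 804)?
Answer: -19/15265 ≈ -0.0012447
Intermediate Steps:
J(l) = (3 + l)/(2*l) (J(l) = (3 + l)/((2*l)) = (3 + l)*(1/(2*l)) = (3 + l)/(2*l))
1/(J(19) - 804) = 1/((½)*(3 + 19)/19 - 804) = 1/((½)*(1/19)*22 - 804) = 1/(11/19 - 804) = 1/(-15265/19) = -19/15265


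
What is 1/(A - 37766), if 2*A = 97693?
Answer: 2/22161 ≈ 9.0249e-5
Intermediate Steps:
A = 97693/2 (A = (1/2)*97693 = 97693/2 ≈ 48847.)
1/(A - 37766) = 1/(97693/2 - 37766) = 1/(22161/2) = 2/22161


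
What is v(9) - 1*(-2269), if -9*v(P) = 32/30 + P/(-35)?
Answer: 428824/189 ≈ 2268.9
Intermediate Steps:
v(P) = -16/135 + P/315 (v(P) = -(32/30 + P/(-35))/9 = -(32*(1/30) + P*(-1/35))/9 = -(16/15 - P/35)/9 = -16/135 + P/315)
v(9) - 1*(-2269) = (-16/135 + (1/315)*9) - 1*(-2269) = (-16/135 + 1/35) + 2269 = -17/189 + 2269 = 428824/189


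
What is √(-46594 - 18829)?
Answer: I*√65423 ≈ 255.78*I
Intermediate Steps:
√(-46594 - 18829) = √(-65423) = I*√65423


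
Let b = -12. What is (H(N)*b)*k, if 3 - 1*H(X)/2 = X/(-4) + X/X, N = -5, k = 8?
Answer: -144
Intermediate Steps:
H(X) = 4 + X/2 (H(X) = 6 - 2*(X/(-4) + X/X) = 6 - 2*(X*(-¼) + 1) = 6 - 2*(-X/4 + 1) = 6 - 2*(1 - X/4) = 6 + (-2 + X/2) = 4 + X/2)
(H(N)*b)*k = ((4 + (½)*(-5))*(-12))*8 = ((4 - 5/2)*(-12))*8 = ((3/2)*(-12))*8 = -18*8 = -144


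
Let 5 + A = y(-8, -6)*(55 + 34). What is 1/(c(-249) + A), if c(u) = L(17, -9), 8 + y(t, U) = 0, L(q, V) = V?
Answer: -1/726 ≈ -0.0013774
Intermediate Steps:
y(t, U) = -8 (y(t, U) = -8 + 0 = -8)
c(u) = -9
A = -717 (A = -5 - 8*(55 + 34) = -5 - 8*89 = -5 - 712 = -717)
1/(c(-249) + A) = 1/(-9 - 717) = 1/(-726) = -1/726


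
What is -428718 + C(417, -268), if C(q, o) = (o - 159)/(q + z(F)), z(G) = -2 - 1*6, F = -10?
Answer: -175346089/409 ≈ -4.2872e+5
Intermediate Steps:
z(G) = -8 (z(G) = -2 - 6 = -8)
C(q, o) = (-159 + o)/(-8 + q) (C(q, o) = (o - 159)/(q - 8) = (-159 + o)/(-8 + q))
-428718 + C(417, -268) = -428718 + (-159 - 268)/(-8 + 417) = -428718 - 427/409 = -175346089/409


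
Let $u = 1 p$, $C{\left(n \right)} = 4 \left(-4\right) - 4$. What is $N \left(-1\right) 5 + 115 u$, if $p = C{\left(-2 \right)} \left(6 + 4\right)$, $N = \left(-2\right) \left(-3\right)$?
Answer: $-23030$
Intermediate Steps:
$C{\left(n \right)} = -20$ ($C{\left(n \right)} = -16 - 4 = -20$)
$N = 6$
$p = -200$ ($p = - 20 \left(6 + 4\right) = \left(-20\right) 10 = -200$)
$u = -200$ ($u = 1 \left(-200\right) = -200$)
$N \left(-1\right) 5 + 115 u = 6 \left(-1\right) 5 + 115 \left(-200\right) = \left(-6\right) 5 - 23000 = -30 - 23000 = -23030$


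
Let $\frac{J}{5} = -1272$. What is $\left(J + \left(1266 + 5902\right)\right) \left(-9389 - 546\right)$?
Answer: $-8027480$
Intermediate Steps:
$J = -6360$ ($J = 5 \left(-1272\right) = -6360$)
$\left(J + \left(1266 + 5902\right)\right) \left(-9389 - 546\right) = \left(-6360 + \left(1266 + 5902\right)\right) \left(-9389 - 546\right) = \left(-6360 + 7168\right) \left(-9935\right) = 808 \left(-9935\right) = -8027480$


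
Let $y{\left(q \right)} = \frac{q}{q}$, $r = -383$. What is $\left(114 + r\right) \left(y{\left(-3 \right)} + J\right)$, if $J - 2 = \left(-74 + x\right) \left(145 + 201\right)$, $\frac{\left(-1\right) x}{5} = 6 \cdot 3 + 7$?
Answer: $18520919$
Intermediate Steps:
$y{\left(q \right)} = 1$
$x = -125$ ($x = - 5 \left(6 \cdot 3 + 7\right) = - 5 \left(18 + 7\right) = \left(-5\right) 25 = -125$)
$J = -68852$ ($J = 2 + \left(-74 - 125\right) \left(145 + 201\right) = 2 - 68854 = -68852$)
$\left(114 + r\right) \left(y{\left(-3 \right)} + J\right) = \left(114 - 383\right) \left(1 - 68852\right) = \left(-269\right) \left(-68851\right) = 18520919$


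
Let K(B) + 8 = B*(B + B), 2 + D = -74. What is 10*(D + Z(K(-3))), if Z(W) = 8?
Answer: -680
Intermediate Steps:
D = -76 (D = -2 - 74 = -76)
K(B) = -8 + 2*B² (K(B) = -8 + B*(B + B) = -8 + B*(2*B) = -8 + 2*B²)
10*(D + Z(K(-3))) = 10*(-76 + 8) = 10*(-68) = -680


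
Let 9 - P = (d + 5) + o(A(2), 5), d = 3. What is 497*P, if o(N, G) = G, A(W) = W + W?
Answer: -1988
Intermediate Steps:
A(W) = 2*W
P = -4 (P = 9 - ((3 + 5) + 5) = 9 - (8 + 5) = 9 - 1*13 = 9 - 13 = -4)
497*P = 497*(-4) = -1988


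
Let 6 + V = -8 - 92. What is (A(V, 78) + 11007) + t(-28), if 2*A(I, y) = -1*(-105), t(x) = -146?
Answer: 21827/2 ≈ 10914.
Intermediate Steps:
V = -106 (V = -6 + (-8 - 92) = -6 - 100 = -106)
A(I, y) = 105/2 (A(I, y) = (-1*(-105))/2 = (1/2)*105 = 105/2)
(A(V, 78) + 11007) + t(-28) = (105/2 + 11007) - 146 = 22119/2 - 146 = 21827/2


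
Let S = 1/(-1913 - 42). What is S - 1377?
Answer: -2692036/1955 ≈ -1377.0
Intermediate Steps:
S = -1/1955 (S = 1/(-1955) = -1/1955 ≈ -0.00051151)
S - 1377 = -1/1955 - 1377 = -2692036/1955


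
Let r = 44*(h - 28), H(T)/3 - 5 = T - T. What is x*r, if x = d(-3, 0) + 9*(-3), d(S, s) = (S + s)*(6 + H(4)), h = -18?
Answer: 182160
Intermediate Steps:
H(T) = 15 (H(T) = 15 + 3*(T - T) = 15 + 3*0 = 15 + 0 = 15)
d(S, s) = 21*S + 21*s (d(S, s) = (S + s)*(6 + 15) = (S + s)*21 = 21*S + 21*s)
x = -90 (x = (21*(-3) + 21*0) + 9*(-3) = (-63 + 0) - 27 = -63 - 27 = -90)
r = -2024 (r = 44*(-18 - 28) = 44*(-46) = -2024)
x*r = -90*(-2024) = 182160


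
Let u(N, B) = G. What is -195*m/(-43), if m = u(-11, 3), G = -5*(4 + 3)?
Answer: -6825/43 ≈ -158.72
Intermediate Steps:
G = -35 (G = -5*7 = -35)
u(N, B) = -35
m = -35
-195*m/(-43) = -(-6825)/(-43) = -(-6825)*(-1)/43 = -195*35/43 = -6825/43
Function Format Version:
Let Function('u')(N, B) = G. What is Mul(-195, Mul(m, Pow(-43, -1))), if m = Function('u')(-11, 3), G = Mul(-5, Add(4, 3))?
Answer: Rational(-6825, 43) ≈ -158.72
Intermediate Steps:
G = -35 (G = Mul(-5, 7) = -35)
Function('u')(N, B) = -35
m = -35
Mul(-195, Mul(m, Pow(-43, -1))) = Mul(-195, Mul(-35, Pow(-43, -1))) = Mul(-195, Mul(-35, Rational(-1, 43))) = Mul(-195, Rational(35, 43)) = Rational(-6825, 43)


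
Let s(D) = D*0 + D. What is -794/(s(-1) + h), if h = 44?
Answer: -794/43 ≈ -18.465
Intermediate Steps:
s(D) = D (s(D) = 0 + D = D)
-794/(s(-1) + h) = -794/(-1 + 44) = -794/43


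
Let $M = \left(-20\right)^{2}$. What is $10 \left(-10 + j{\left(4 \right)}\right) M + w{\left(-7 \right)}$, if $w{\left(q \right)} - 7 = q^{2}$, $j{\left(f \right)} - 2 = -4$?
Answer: $-47944$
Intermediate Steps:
$j{\left(f \right)} = -2$ ($j{\left(f \right)} = 2 - 4 = -2$)
$M = 400$
$w{\left(q \right)} = 7 + q^{2}$
$10 \left(-10 + j{\left(4 \right)}\right) M + w{\left(-7 \right)} = 10 \left(-10 - 2\right) 400 + \left(7 + \left(-7\right)^{2}\right) = 10 \left(-12\right) 400 + \left(7 + 49\right) = \left(-120\right) 400 + 56 = -48000 + 56 = -47944$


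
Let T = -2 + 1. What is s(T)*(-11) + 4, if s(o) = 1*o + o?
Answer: 26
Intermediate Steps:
T = -1
s(o) = 2*o (s(o) = o + o = 2*o)
s(T)*(-11) + 4 = (2*(-1))*(-11) + 4 = -2*(-11) + 4 = 22 + 4 = 26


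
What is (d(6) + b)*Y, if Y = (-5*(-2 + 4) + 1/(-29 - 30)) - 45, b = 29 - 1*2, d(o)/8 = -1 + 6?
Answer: -217482/59 ≈ -3686.1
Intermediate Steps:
d(o) = 40 (d(o) = 8*(-1 + 6) = 8*5 = 40)
b = 27 (b = 29 - 2 = 27)
Y = -3246/59 (Y = (-5*2 + 1/(-59)) - 45 = (-10 - 1/59) - 45 = -591/59 - 45 = -3246/59 ≈ -55.017)
(d(6) + b)*Y = (40 + 27)*(-3246/59) = 67*(-3246/59) = -217482/59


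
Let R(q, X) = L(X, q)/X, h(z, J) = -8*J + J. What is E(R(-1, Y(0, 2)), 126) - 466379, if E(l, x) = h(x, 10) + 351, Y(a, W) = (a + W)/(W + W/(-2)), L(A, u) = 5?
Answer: -466098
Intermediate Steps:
h(z, J) = -7*J
Y(a, W) = 2*(W + a)/W (Y(a, W) = (W + a)/(W + W*(-1/2)) = (W + a)/(W - W/2) = (W + a)/((W/2)) = (W + a)*(2/W) = 2*(W + a)/W)
R(q, X) = 5/X
E(l, x) = 281 (E(l, x) = -7*10 + 351 = -70 + 351 = 281)
E(R(-1, Y(0, 2)), 126) - 466379 = 281 - 466379 = -466098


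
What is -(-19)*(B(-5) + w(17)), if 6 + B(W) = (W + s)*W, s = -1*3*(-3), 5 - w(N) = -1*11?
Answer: -190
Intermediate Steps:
w(N) = 16 (w(N) = 5 - (-1)*11 = 5 - 1*(-11) = 5 + 11 = 16)
s = 9 (s = -3*(-3) = 9)
B(W) = -6 + W*(9 + W) (B(W) = -6 + (W + 9)*W = -6 + (9 + W)*W = -6 + W*(9 + W))
-(-19)*(B(-5) + w(17)) = -(-19)*((-6 + (-5)**2 + 9*(-5)) + 16) = -(-19)*((-6 + 25 - 45) + 16) = -(-19)*(-26 + 16) = -(-19)*(-10) = -1*190 = -190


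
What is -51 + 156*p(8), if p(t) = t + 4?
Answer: 1821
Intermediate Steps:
p(t) = 4 + t
-51 + 156*p(8) = -51 + 156*(4 + 8) = -51 + 156*12 = -51 + 1872 = 1821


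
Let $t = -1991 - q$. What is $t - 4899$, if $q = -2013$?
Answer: $-4877$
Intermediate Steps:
$t = 22$ ($t = -1991 - -2013 = -1991 + 2013 = 22$)
$t - 4899 = 22 - 4899 = -4877$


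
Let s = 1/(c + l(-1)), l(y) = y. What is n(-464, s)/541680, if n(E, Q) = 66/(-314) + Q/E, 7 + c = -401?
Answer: -6262451/16139264597760 ≈ -3.8803e-7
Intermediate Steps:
c = -408 (c = -7 - 401 = -408)
s = -1/409 (s = 1/(-408 - 1) = 1/(-409) = -1/409 ≈ -0.0024450)
n(E, Q) = -33/157 + Q/E (n(E, Q) = 66*(-1/314) + Q/E = -33/157 + Q/E)
n(-464, s)/541680 = (-33/157 - 1/409/(-464))/541680 = (-33/157 - 1/409*(-1/464))*(1/541680) = (-33/157 + 1/189776)*(1/541680) = -6262451/29794832*1/541680 = -6262451/16139264597760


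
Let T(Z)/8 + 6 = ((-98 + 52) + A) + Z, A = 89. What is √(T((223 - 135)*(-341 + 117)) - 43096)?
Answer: 4*I*√12531 ≈ 447.77*I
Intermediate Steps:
T(Z) = 296 + 8*Z (T(Z) = -48 + 8*(((-98 + 52) + 89) + Z) = -48 + 8*((-46 + 89) + Z) = -48 + 8*(43 + Z) = -48 + (344 + 8*Z) = 296 + 8*Z)
√(T((223 - 135)*(-341 + 117)) - 43096) = √((296 + 8*((223 - 135)*(-341 + 117))) - 43096) = √((296 + 8*(88*(-224))) - 43096) = √((296 + 8*(-19712)) - 43096) = √((296 - 157696) - 43096) = √(-157400 - 43096) = √(-200496) = 4*I*√12531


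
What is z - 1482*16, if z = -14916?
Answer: -38628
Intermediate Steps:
z - 1482*16 = -14916 - 1482*16 = -14916 - 23712 = -38628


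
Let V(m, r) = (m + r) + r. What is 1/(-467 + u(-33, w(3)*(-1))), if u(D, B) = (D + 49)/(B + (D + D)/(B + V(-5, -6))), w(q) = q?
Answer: -3/1241 ≈ -0.0024174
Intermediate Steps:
V(m, r) = m + 2*r
u(D, B) = (49 + D)/(B + 2*D/(-17 + B)) (u(D, B) = (D + 49)/(B + (D + D)/(B + (-5 + 2*(-6)))) = (49 + D)/(B + (2*D)/(B + (-5 - 12))) = (49 + D)/(B + (2*D)/(B - 17)) = (49 + D)/(B + (2*D)/(-17 + B)) = (49 + D)/(B + 2*D/(-17 + B)))
1/(-467 + u(-33, w(3)*(-1))) = 1/(-467 + (-833 - 17*(-33) + 49*(3*(-1)) + (3*(-1))*(-33))/((3*(-1))**2 - 51*(-1) + 2*(-33))) = 1/(-467 + (-833 + 561 + 49*(-3) - 3*(-33))/((-3)**2 - 17*(-3) - 66)) = 1/(-467 + (-833 + 561 - 147 + 99)/(9 + 51 - 66)) = 1/(-467 - 320/(-6)) = 1/(-467 - 1/6*(-320)) = 1/(-467 + 160/3) = 1/(-1241/3) = -3/1241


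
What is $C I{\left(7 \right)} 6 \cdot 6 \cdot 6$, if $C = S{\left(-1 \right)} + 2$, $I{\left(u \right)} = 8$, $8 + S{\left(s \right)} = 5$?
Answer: $-1728$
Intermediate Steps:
$S{\left(s \right)} = -3$ ($S{\left(s \right)} = -8 + 5 = -3$)
$C = -1$ ($C = -3 + 2 = -1$)
$C I{\left(7 \right)} 6 \cdot 6 \cdot 6 = \left(-1\right) 8 \cdot 6 \cdot 6 \cdot 6 = - 8 \cdot 36 \cdot 6 = \left(-8\right) 216 = -1728$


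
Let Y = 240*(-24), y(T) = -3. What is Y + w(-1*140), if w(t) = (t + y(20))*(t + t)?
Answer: 34280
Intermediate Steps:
Y = -5760
w(t) = 2*t*(-3 + t) (w(t) = (t - 3)*(t + t) = (-3 + t)*(2*t) = 2*t*(-3 + t))
Y + w(-1*140) = -5760 + 2*(-1*140)*(-3 - 1*140) = -5760 + 2*(-140)*(-3 - 140) = -5760 + 2*(-140)*(-143) = -5760 + 40040 = 34280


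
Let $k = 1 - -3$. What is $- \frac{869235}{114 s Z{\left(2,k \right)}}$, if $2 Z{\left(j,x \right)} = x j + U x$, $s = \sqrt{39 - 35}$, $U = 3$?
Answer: $- \frac{57949}{152} \approx -381.24$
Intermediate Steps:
$s = 2$ ($s = \sqrt{4} = 2$)
$k = 4$ ($k = 1 + 3 = 4$)
$Z{\left(j,x \right)} = \frac{3 x}{2} + \frac{j x}{2}$ ($Z{\left(j,x \right)} = \frac{x j + 3 x}{2} = \frac{j x + 3 x}{2} = \frac{3 x + j x}{2} = \frac{3 x}{2} + \frac{j x}{2}$)
$- \frac{869235}{114 s Z{\left(2,k \right)}} = - \frac{869235}{114 \cdot 2 \cdot \frac{1}{2} \cdot 4 \left(3 + 2\right)} = - \frac{869235}{114 \cdot 2 \cdot \frac{1}{2} \cdot 4 \cdot 5} = - \frac{869235}{114 \cdot 2 \cdot 10} = - \frac{869235}{114 \cdot 20} = - \frac{869235}{2280} = \left(-869235\right) \frac{1}{2280} = - \frac{57949}{152}$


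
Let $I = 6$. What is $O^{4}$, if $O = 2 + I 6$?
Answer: $2085136$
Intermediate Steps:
$O = 38$ ($O = 2 + 6 \cdot 6 = 2 + 36 = 38$)
$O^{4} = 38^{4} = 2085136$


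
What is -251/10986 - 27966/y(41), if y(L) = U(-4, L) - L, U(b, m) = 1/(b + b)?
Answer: 2457793229/3614394 ≈ 680.00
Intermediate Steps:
U(b, m) = 1/(2*b)
y(L) = -⅛ - L (y(L) = (½)/(-4) - L = (½)*(-¼) - L = -⅛ - L)
-251/10986 - 27966/y(41) = -251/10986 - 27966/(-⅛ - 1*41) = -251*1/10986 - 27966/(-⅛ - 41) = -251/10986 - 27966/(-329/8) = -251/10986 - 27966*(-8/329) = -251/10986 + 223728/329 = 2457793229/3614394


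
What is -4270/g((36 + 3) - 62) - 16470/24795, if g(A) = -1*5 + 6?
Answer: -2353136/551 ≈ -4270.7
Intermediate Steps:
g(A) = 1 (g(A) = -5 + 6 = 1)
-4270/g((36 + 3) - 62) - 16470/24795 = -4270/1 - 16470/24795 = -4270*1 - 16470*1/24795 = -4270 - 366/551 = -2353136/551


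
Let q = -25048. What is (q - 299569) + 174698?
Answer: -149919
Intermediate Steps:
(q - 299569) + 174698 = (-25048 - 299569) + 174698 = -324617 + 174698 = -149919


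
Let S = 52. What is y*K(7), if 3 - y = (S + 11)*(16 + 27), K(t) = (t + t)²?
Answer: -530376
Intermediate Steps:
K(t) = 4*t² (K(t) = (2*t)² = 4*t²)
y = -2706 (y = 3 - (52 + 11)*(16 + 27) = 3 - 63*43 = 3 - 1*2709 = 3 - 2709 = -2706)
y*K(7) = -10824*7² = -10824*49 = -2706*196 = -530376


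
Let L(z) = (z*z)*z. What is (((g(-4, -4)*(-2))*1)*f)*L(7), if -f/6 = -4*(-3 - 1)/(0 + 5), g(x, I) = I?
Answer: -263424/5 ≈ -52685.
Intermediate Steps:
L(z) = z³ (L(z) = z²*z = z³)
f = -96/5 (f = -(-24)*(-3 - 1)/(0 + 5) = -(-24)*(-4/5) = -(-24)*(-4*⅕) = -(-24)*(-4)/5 = -6*16/5 = -96/5 ≈ -19.200)
(((g(-4, -4)*(-2))*1)*f)*L(7) = ((-4*(-2)*1)*(-96/5))*7³ = ((8*1)*(-96/5))*343 = (8*(-96/5))*343 = -768/5*343 = -263424/5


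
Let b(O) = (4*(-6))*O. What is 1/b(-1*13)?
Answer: 1/312 ≈ 0.0032051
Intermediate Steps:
b(O) = -24*O
1/b(-1*13) = 1/(-(-24)*13) = 1/(-24*(-13)) = 1/312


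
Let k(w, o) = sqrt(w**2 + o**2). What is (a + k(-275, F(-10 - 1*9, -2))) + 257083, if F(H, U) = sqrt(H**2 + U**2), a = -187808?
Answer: 69275 + sqrt(75990) ≈ 69551.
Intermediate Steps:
k(w, o) = sqrt(o**2 + w**2)
(a + k(-275, F(-10 - 1*9, -2))) + 257083 = (-187808 + sqrt((sqrt((-10 - 1*9)**2 + (-2)**2))**2 + (-275)**2)) + 257083 = (-187808 + sqrt((sqrt((-10 - 9)**2 + 4))**2 + 75625)) + 257083 = (-187808 + sqrt((sqrt((-19)**2 + 4))**2 + 75625)) + 257083 = (-187808 + sqrt((sqrt(361 + 4))**2 + 75625)) + 257083 = (-187808 + sqrt((sqrt(365))**2 + 75625)) + 257083 = (-187808 + sqrt(365 + 75625)) + 257083 = (-187808 + sqrt(75990)) + 257083 = 69275 + sqrt(75990)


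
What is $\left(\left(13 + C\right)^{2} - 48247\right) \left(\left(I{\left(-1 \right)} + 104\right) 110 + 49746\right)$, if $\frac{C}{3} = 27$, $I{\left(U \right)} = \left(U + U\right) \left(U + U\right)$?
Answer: $-2428742286$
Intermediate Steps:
$I{\left(U \right)} = 4 U^{2}$ ($I{\left(U \right)} = 2 U 2 U = 4 U^{2}$)
$C = 81$ ($C = 3 \cdot 27 = 81$)
$\left(\left(13 + C\right)^{2} - 48247\right) \left(\left(I{\left(-1 \right)} + 104\right) 110 + 49746\right) = \left(\left(13 + 81\right)^{2} - 48247\right) \left(\left(4 \left(-1\right)^{2} + 104\right) 110 + 49746\right) = \left(94^{2} - 48247\right) \left(\left(4 \cdot 1 + 104\right) 110 + 49746\right) = \left(8836 - 48247\right) \left(\left(4 + 104\right) 110 + 49746\right) = - 39411 \left(108 \cdot 110 + 49746\right) = - 39411 \left(11880 + 49746\right) = \left(-39411\right) 61626 = -2428742286$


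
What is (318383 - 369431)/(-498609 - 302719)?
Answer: 6381/100166 ≈ 0.063704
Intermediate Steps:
(318383 - 369431)/(-498609 - 302719) = -51048/(-801328) = -51048*(-1/801328) = 6381/100166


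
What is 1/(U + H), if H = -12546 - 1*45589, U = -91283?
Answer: -1/149418 ≈ -6.6926e-6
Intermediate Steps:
H = -58135 (H = -12546 - 45589 = -58135)
1/(U + H) = 1/(-91283 - 58135) = 1/(-149418) = -1/149418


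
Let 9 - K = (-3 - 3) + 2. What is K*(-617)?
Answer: -8021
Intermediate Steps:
K = 13 (K = 9 - ((-3 - 3) + 2) = 9 - (-6 + 2) = 9 - 1*(-4) = 9 + 4 = 13)
K*(-617) = 13*(-617) = -8021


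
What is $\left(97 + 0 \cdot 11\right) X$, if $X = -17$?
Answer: $-1649$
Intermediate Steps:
$\left(97 + 0 \cdot 11\right) X = \left(97 + 0 \cdot 11\right) \left(-17\right) = \left(97 + 0\right) \left(-17\right) = 97 \left(-17\right) = -1649$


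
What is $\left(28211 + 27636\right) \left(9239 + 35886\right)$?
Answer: $2520095875$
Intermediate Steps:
$\left(28211 + 27636\right) \left(9239 + 35886\right) = 55847 \cdot 45125 = 2520095875$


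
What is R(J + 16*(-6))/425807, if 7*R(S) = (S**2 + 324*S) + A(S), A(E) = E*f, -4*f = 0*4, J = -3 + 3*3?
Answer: -21060/2980649 ≈ -0.0070656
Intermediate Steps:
J = 6 (J = -3 + 9 = 6)
f = 0 (f = -0*4 = -1/4*0 = 0)
A(E) = 0 (A(E) = E*0 = 0)
R(S) = S**2/7 + 324*S/7 (R(S) = ((S**2 + 324*S) + 0)/7 = (S**2 + 324*S)/7 = S**2/7 + 324*S/7)
R(J + 16*(-6))/425807 = ((6 + 16*(-6))*(324 + (6 + 16*(-6)))/7)/425807 = ((6 - 96)*(324 + (6 - 96))/7)*(1/425807) = ((1/7)*(-90)*(324 - 90))*(1/425807) = ((1/7)*(-90)*234)*(1/425807) = -21060/7*1/425807 = -21060/2980649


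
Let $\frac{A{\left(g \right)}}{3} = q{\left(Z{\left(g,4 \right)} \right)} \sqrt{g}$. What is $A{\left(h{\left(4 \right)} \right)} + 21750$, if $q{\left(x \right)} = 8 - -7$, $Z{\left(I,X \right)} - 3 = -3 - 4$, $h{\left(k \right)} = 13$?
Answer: $21750 + 45 \sqrt{13} \approx 21912.0$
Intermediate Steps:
$Z{\left(I,X \right)} = -4$ ($Z{\left(I,X \right)} = 3 - 7 = -4$)
$q{\left(x \right)} = 15$ ($q{\left(x \right)} = 8 + 7 = 15$)
$A{\left(g \right)} = 45 \sqrt{g}$ ($A{\left(g \right)} = 3 \cdot 15 \sqrt{g} = 45 \sqrt{g}$)
$A{\left(h{\left(4 \right)} \right)} + 21750 = 45 \sqrt{13} + 21750 = 21750 + 45 \sqrt{13}$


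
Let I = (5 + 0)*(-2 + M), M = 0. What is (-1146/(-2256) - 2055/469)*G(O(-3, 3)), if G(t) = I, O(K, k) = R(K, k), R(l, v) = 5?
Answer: 3415505/88172 ≈ 38.737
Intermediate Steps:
O(K, k) = 5
I = -10 (I = (5 + 0)*(-2 + 0) = 5*(-2) = -10)
G(t) = -10
(-1146/(-2256) - 2055/469)*G(O(-3, 3)) = (-1146/(-2256) - 2055/469)*(-10) = (-1146*(-1/2256) - 2055*1/469)*(-10) = (191/376 - 2055/469)*(-10) = -683101/176344*(-10) = 3415505/88172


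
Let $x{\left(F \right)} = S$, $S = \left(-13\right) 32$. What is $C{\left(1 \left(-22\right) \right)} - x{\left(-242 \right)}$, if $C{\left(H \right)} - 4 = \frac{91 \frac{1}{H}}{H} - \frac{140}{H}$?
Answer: $\frac{206451}{484} \approx 426.55$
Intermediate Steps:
$S = -416$
$C{\left(H \right)} = 4 - \frac{140}{H} + \frac{91}{H^{2}}$ ($C{\left(H \right)} = 4 + \left(\frac{91 \frac{1}{H}}{H} - \frac{140}{H}\right) = 4 - \left(- \frac{91}{H^{2}} + \frac{140}{H}\right) = 4 - \frac{140}{H} + \frac{91}{H^{2}}$)
$x{\left(F \right)} = -416$
$C{\left(1 \left(-22\right) \right)} - x{\left(-242 \right)} = \left(4 - \frac{140}{1 \left(-22\right)} + \frac{91}{484}\right) - -416 = \left(4 - \frac{140}{-22} + \frac{91}{484}\right) + 416 = \left(4 - - \frac{70}{11} + 91 \cdot \frac{1}{484}\right) + 416 = \left(4 + \frac{70}{11} + \frac{91}{484}\right) + 416 = \frac{5107}{484} + 416 = \frac{206451}{484}$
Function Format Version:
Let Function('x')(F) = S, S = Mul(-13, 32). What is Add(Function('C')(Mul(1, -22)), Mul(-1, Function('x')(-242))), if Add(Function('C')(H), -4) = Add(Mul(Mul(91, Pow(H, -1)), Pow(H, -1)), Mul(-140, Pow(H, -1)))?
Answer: Rational(206451, 484) ≈ 426.55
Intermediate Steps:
S = -416
Function('C')(H) = Add(4, Mul(-140, Pow(H, -1)), Mul(91, Pow(H, -2))) (Function('C')(H) = Add(4, Add(Mul(Mul(91, Pow(H, -1)), Pow(H, -1)), Mul(-140, Pow(H, -1)))) = Add(4, Add(Mul(91, Pow(H, -2)), Mul(-140, Pow(H, -1)))) = Add(4, Add(Mul(-140, Pow(H, -1)), Mul(91, Pow(H, -2)))) = Add(4, Mul(-140, Pow(H, -1)), Mul(91, Pow(H, -2))))
Function('x')(F) = -416
Add(Function('C')(Mul(1, -22)), Mul(-1, Function('x')(-242))) = Add(Add(4, Mul(-140, Pow(Mul(1, -22), -1)), Mul(91, Pow(Mul(1, -22), -2))), Mul(-1, -416)) = Add(Add(4, Mul(-140, Pow(-22, -1)), Mul(91, Pow(-22, -2))), 416) = Add(Add(4, Mul(-140, Rational(-1, 22)), Mul(91, Rational(1, 484))), 416) = Add(Add(4, Rational(70, 11), Rational(91, 484)), 416) = Add(Rational(5107, 484), 416) = Rational(206451, 484)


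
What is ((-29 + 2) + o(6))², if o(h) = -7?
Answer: 1156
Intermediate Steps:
((-29 + 2) + o(6))² = ((-29 + 2) - 7)² = (-27 - 7)² = (-34)² = 1156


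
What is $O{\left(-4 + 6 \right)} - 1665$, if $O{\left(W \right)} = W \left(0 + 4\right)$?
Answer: $-1657$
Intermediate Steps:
$O{\left(W \right)} = 4 W$ ($O{\left(W \right)} = W 4 = 4 W$)
$O{\left(-4 + 6 \right)} - 1665 = 4 \left(-4 + 6\right) - 1665 = 4 \cdot 2 - 1665 = 8 - 1665 = -1657$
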